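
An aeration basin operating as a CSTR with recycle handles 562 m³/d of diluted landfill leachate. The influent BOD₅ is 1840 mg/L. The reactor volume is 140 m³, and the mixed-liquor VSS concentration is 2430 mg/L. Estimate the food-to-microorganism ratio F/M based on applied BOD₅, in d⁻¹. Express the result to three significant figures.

F/M ≈ 3.04 d⁻¹

F/M = Q·S₀ / (V·X) = 562 × 1840 / (140.0 × 2430) = 3.040 g BOD₅·(g VSS·d)⁻¹.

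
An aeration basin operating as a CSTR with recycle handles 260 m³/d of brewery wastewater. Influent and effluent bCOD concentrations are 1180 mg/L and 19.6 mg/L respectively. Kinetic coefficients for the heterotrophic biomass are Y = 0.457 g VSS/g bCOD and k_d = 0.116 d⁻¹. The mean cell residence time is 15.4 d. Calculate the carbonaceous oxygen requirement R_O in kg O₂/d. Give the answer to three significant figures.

Y_obs = Y / (1 + k_d θ_c) = 0.457 / (1 + 0.116 × 15.4) = 0.457 / 2.786 = 0.1640.
Q·(S₀ − S) = 260 × (1180 − 19.6) × 10⁻³ = 301.7 kg/d removed.
P_X = Y_obs·Q·(S₀ − S) = 0.1640 × 301.7 = 49.48 kg VSS/d.
Carbonaceous O₂ demand = substrate oxidised − cell-mass equivalent = 301.7 − 1.42 × 49.48 = 231.4 kg O₂/d.

R_O ≈ 231 kg O₂/d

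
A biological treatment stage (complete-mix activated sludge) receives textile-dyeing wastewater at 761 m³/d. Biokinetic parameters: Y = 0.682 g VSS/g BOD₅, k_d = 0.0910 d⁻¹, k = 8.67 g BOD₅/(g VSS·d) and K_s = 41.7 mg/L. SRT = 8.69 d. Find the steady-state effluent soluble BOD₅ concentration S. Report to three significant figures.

S ≈ 1.51 mg/L

From the Monod/SRT balance for a CMAS, S = K_s·(1+k_d θ_c)/[θ_c·(Y k − k_d) − 1] = 41.7 × (1 + 0.0910 × 8.69) / [8.69 × (0.682 × 8.67 − 0.0910) − 1] = 74.68 / 49.59 = 1.506 mg/L.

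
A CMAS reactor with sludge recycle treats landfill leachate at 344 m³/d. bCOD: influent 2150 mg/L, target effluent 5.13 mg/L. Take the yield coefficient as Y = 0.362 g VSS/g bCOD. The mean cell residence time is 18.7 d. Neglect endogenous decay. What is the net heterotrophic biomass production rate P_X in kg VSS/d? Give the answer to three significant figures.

P_X ≈ 267 kg VSS/d

Since k_d ≈ 0, Y_obs = Y = 0.362 g VSS/g bCOD.
Substrate removed = Q·(S₀ − S) = 344 m³/d × (2150 − 5.13) g/m³ = 7.38×10^5 g/d = 737.8 kg/d.
Net biomass production P_X = Y_obs × Q·(S₀ − S) = 0.3620 × 737.8 = 267.1 kg VSS/d.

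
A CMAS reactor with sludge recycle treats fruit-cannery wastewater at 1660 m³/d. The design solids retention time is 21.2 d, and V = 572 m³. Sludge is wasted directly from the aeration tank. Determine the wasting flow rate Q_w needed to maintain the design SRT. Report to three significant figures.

For wasting at MLVSS concentration, Q_w = V/θ_c = 572.0/21.2 = 26.98 m³/d.

Q_w ≈ 27.0 m³/d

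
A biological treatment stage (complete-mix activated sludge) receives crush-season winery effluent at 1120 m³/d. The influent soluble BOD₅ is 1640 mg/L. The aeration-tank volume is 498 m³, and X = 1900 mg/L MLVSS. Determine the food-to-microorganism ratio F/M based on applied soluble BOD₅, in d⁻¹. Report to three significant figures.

Food-to-microorganism ratio F/M = Q S₀ / (V X) = 1120 × 1640 / (498.0 × 1900) = 1.941 d⁻¹.

F/M ≈ 1.94 d⁻¹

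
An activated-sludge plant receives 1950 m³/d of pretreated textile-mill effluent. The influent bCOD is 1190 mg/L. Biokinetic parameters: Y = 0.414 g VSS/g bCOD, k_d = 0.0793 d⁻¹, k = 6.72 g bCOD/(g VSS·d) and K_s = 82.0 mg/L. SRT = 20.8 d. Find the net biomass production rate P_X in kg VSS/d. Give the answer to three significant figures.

P_X ≈ 361 kg VSS/d

Effluent substrate depends only on kinetics and SRT: S = K_s(1 + k_d θ_c) / [θ_c(Yk − k_d) − 1] = 82.0 × (1 + 0.0793 × 20.8) / [20.8 × (0.414 × 6.72 − 0.0793) − 1] = 217.3 / 55.22 = 3.934 mg/L.
Correct the yield for decay: Y_obs = Y/(1 + k_d θ_c) = 0.414 / (1 + 0.0793 × 20.8) = 0.414 / 2.649 = 0.1563.
Mass of bCOD removed per day: Q(S₀ − S) = 1950 × 1186 g/m³ = 2313 kg/d.
Net biomass production P_X = Y_obs × Q·(S₀ − S) = 0.1563 × 2313 = 361.4 kg VSS/d.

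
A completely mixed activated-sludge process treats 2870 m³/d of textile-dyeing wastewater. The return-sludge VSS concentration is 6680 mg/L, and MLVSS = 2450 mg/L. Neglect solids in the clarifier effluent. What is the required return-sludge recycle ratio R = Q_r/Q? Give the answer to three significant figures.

Solids balance on the clarifier gives (1+R)X = R·X_r, so R = X/(X_r − X) = 2450 / (6680 − 2450) = 0.5792.

R ≈ 0.579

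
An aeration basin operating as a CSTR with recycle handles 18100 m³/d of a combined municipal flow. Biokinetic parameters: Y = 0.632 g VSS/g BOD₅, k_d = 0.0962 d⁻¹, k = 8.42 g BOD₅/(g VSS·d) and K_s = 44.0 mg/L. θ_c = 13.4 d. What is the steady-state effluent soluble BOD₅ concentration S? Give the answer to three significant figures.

From the Monod/SRT balance for a CMAS, S = K_s·(1+k_d θ_c)/[θ_c·(Y k − k_d) − 1] = 44.0 × (1 + 0.0962 × 13.4) / [13.4 × (0.632 × 8.42 − 0.0962) − 1] = 100.7 / 69.02 = 1.459 mg/L.

S ≈ 1.46 mg/L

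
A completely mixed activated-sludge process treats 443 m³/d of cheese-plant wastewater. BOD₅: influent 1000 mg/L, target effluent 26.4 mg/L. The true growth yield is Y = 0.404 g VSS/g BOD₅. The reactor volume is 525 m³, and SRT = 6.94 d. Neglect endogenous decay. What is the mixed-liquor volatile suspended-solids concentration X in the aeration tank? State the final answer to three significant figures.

Without decay, X = Y Q (S₀−S) θ_c / V = 0.404 × 443 × (1000 − 26.4) × 6.94 / 525 = 2303 mg/L.

X ≈ 2300 mg/L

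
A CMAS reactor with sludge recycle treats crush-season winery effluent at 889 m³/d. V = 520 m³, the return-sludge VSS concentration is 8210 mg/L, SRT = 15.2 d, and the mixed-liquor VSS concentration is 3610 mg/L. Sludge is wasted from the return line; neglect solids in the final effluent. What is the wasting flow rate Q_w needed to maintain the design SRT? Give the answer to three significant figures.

Wasting from the return line (neglecting effluent solids): Q_w = V·X / (θ_c·X_r) = 520.0 × 3610 / (15.2 × 8210) = 15.04 m³/d.

Q_w ≈ 15.0 m³/d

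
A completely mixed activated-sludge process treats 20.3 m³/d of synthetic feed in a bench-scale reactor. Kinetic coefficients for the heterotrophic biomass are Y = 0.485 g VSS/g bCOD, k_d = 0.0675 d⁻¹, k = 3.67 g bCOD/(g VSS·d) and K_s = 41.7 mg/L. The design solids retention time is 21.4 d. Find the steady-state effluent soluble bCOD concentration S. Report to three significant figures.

S ≈ 2.86 mg/L

For a completely mixed reactor with recycle the Lawrence–McCarty relation gives S = K_s·(1 + k_d·θ_c) / [θ_c·(Y·k − k_d) − 1] = 41.7 × (1 + 0.0675 × 21.4) / [21.4 × (0.485 × 3.67 − 0.0675) − 1] = 101.9 / 35.65 = 2.860 mg/L.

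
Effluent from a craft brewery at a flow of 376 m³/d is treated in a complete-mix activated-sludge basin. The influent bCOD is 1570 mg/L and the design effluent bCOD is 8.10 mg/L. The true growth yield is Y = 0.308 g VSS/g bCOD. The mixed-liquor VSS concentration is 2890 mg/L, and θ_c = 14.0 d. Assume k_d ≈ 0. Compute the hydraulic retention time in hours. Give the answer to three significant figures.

With k_d = 0 the design equation reduces to V = Y Q (S₀−S) θ_c / X = 0.308 × 376 × (1570 − 8.10) × 14.0 / 2890 = 876.2 m³.
HRT = V/Q = 876.2 m³ / 376 m³·d⁻¹ = 2.330 d × 24 = 55.93 h.

τ ≈ 55.9 h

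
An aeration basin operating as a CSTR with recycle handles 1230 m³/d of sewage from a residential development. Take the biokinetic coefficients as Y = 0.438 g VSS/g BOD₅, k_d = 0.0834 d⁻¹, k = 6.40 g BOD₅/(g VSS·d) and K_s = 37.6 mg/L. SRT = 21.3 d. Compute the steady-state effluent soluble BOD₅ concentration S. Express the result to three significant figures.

S ≈ 1.83 mg/L

From the Monod/SRT balance for a CMAS, S = K_s·(1+k_d θ_c)/[θ_c·(Y k − k_d) − 1] = 37.6 × (1 + 0.0834 × 21.3) / [21.3 × (0.438 × 6.40 − 0.0834) − 1] = 104.4 / 56.93 = 1.834 mg/L.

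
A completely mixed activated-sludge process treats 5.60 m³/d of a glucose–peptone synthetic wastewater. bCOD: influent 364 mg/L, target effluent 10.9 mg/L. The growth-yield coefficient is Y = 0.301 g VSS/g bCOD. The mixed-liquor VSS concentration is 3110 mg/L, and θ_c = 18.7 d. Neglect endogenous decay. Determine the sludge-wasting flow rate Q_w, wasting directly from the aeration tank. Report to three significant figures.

With k_d = 0 the design equation reduces to V = Y Q (S₀−S) θ_c / X = 0.301 × 5.60 × (364 − 10.9) × 18.7 / 3110 = 3.579 m³.
With mixed-liquor wasting, θ_c = V/Q_w, so Q_w = V/θ_c = 3.579/18.7 = 0.1914 m³/d.

Q_w ≈ 0.191 m³/d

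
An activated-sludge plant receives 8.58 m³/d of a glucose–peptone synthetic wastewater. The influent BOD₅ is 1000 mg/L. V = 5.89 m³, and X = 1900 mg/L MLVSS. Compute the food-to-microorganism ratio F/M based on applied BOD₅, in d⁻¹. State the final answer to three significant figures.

F/M ≈ 0.767 d⁻¹

Food-to-microorganism ratio F/M = Q S₀ / (V X) = 8.58 × 1000 / (5.890 × 1900) = 0.7667 d⁻¹.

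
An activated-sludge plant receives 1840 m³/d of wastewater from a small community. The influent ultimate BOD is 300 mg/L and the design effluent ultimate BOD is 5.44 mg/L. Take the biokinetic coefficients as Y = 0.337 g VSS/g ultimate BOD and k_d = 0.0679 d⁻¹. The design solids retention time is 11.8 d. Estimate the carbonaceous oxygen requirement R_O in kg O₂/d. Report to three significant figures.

R_O ≈ 398 kg O₂/d

Observed yield with endogenous decay: Y_obs = Y / (1 + k_d·θ_c) = 0.337 / (1 + 0.0679 × 11.8) = 0.337 / 1.801 = 0.1871 g VSS/g ultimate BOD.
ΔS = 300 − 5.44 = 294.6 mg/L, so the substrate removal rate is 1840 × 294.6/1000 = 542.0 kg ultimate BOD/d.
Net sludge production P_X = 0.1871 × 542.0 = 101.4 kg VSS/d.
R_O = Q·ΔS − 1.42 P_X = 542.0 − 144.0 = 398.0 kg O₂/d.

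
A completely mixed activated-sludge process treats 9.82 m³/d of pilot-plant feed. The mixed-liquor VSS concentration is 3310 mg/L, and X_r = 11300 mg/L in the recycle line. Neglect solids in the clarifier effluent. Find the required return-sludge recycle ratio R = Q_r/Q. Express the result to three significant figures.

R ≈ 0.414

Mass balance around the secondary clarifier (neglecting effluent solids): R = X / (X_r − X) = 3310 / (11300 − 3310) = 0.4143.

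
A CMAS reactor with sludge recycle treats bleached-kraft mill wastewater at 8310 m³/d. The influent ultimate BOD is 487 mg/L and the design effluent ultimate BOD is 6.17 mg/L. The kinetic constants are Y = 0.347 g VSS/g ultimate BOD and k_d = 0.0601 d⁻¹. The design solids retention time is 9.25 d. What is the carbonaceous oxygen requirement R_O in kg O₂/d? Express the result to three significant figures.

The observed yield is Y_obs = Y/(1 + k_d·θ_c) = 0.347 / (1 + 0.0601 × 9.25) = 0.347 / 1.556 = 0.2230 g VSS per g ultimate BOD removed.
Q·(S₀ − S) = 8310 × (487 − 6.17) × 10⁻³ = 3996 kg/d removed.
P_X = Y_obs·Q·(S₀ − S) = 0.2230 × 3996 = 891.1 kg VSS/d.
R_O = Q·ΔS − 1.42 P_X = 3996 − 1265 = 2730 kg O₂/d.

R_O ≈ 2730 kg O₂/d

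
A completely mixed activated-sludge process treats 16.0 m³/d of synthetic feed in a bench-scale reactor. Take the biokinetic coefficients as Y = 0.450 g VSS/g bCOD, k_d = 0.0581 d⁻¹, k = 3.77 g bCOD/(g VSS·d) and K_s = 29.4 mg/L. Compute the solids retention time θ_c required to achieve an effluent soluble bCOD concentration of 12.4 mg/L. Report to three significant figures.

θ_c ≈ 2.25 d

From 1/θ_c = Y·k·S/(K_s + S) − k_d: Y·k·S/(K_s+S) = 0.450 × 3.77 × 12.4 / (29.4 + 12.4) = 0.5033 d⁻¹.
Then 1/θ_c = μ − k_d = 0.5033 − 0.0581 = 0.4452 d⁻¹, giving θ_c = 2.246 d.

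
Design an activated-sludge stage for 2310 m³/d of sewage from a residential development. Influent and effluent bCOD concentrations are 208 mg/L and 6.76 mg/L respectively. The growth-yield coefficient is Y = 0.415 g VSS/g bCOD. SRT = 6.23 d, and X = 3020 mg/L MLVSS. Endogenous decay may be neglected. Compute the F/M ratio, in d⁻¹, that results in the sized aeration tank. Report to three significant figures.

With k_d = 0 the design equation reduces to V = Y Q (S₀−S) θ_c / X = 0.415 × 2310 × (208 − 6.76) × 6.23 / 3020 = 398.0 m³.
F/M = applied load / biomass = Q·S₀/(V·X) = 2310 × 208 / (398.0 × 3020) = 0.3998 d⁻¹.

F/M ≈ 0.400 d⁻¹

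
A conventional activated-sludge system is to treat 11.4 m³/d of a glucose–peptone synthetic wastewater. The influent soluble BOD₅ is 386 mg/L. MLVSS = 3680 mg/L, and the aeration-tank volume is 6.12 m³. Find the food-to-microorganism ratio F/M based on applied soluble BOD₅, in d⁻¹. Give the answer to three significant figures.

F/M ≈ 0.195 d⁻¹

Food-to-microorganism ratio F/M = Q S₀ / (V X) = 11.4 × 386 / (6.120 × 3680) = 0.1954 d⁻¹.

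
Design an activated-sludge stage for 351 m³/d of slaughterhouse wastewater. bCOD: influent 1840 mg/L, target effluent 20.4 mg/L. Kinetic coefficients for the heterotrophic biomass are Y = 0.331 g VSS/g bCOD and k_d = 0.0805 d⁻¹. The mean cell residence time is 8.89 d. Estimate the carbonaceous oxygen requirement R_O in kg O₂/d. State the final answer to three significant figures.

Correct the yield for decay: Y_obs = Y/(1 + k_d θ_c) = 0.331 / (1 + 0.0805 × 8.89) = 0.331 / 1.716 = 0.1929.
ΔS = 1840 − 20.4 = 1820 mg/L, so the substrate removal rate is 351 × 1820/1000 = 638.7 kg bCOD/d.
Biomass synthesised: P_X = Y_obs × 638.7 = 123.2 kg VSS/d.
R_O = Q·(S₀ − S) − 1.42·P_X = 638.7 − 1.42 × 123.2 = 463.7 kg O₂/d.

R_O ≈ 464 kg O₂/d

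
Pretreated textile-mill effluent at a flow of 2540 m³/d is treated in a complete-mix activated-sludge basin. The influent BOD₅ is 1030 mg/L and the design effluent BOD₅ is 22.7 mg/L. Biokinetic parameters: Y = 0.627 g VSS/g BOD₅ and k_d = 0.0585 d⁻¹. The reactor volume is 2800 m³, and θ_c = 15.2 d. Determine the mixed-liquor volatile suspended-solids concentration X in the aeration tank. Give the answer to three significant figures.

From V·X·(1 + k_d·θ_c) = Y·Q·(S₀ − S)·θ_c: X = 0.627 × 2540 × (1030 − 22.7) × 15.2 / [2800 × (1 + 0.0585 × 15.2)] = 4610 mg/L.

X ≈ 4610 mg/L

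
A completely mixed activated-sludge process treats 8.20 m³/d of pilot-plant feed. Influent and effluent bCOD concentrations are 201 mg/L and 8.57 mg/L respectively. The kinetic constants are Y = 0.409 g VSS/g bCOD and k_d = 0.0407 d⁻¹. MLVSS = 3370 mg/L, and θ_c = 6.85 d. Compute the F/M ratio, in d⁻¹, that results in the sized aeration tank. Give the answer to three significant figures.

F/M ≈ 0.477 d⁻¹

From the SRT design equation V = Y Q (S₀−S) θ_c / [X (1 + k_d θ_c)] = 0.409 × 8.20 × (201 − 8.57) × 6.85 / [3370 × (1 + 0.0407 × 6.85)] = 4.42×10^3 / 4310 = 1.026 m³.
Food-to-microorganism ratio F/M = Q S₀ / (V X) = 8.20 × 201 / (1.026 × 3370) = 0.4768 d⁻¹.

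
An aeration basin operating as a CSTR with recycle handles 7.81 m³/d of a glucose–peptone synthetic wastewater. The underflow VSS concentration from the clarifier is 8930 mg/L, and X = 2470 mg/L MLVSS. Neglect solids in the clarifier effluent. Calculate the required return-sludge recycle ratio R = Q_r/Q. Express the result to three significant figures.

R ≈ 0.382

Solids balance on the clarifier gives (1+R)X = R·X_r, so R = X/(X_r − X) = 2470 / (8930 − 2470) = 0.3824.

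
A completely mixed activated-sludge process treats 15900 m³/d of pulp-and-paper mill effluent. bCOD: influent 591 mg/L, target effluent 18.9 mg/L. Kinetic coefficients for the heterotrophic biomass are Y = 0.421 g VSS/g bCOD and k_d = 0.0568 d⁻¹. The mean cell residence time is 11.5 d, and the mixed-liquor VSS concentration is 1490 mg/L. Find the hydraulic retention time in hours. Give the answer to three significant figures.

τ ≈ 27.0 h

Rearranging the biomass balance for a CMAS with decay, V = Y·Q·ΔS·θ_c / [X·(1+k_d θ_c)] = 0.421 × 15900 × (591 − 18.9) × 11.5 / [1490 × (1 + 0.0568 × 11.5)] = 4.4×10^7 / 2463 = 17879 m³.
HRT = V/Q = 17879 m³ / 15900 m³·d⁻¹ = 1.124 d × 24 = 26.99 h.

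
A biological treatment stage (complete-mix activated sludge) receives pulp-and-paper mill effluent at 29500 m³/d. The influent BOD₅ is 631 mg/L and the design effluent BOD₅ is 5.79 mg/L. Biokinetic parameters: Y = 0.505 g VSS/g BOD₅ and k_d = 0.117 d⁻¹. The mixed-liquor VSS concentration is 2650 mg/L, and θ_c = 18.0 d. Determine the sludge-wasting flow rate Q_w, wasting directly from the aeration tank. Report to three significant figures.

Q_w ≈ 1130 m³/d

From the SRT design equation V = Y Q (S₀−S) θ_c / [X (1 + k_d θ_c)] = 0.505 × 29500 × (631 − 5.79) × 18.0 / [2650 × (1 + 0.117 × 18.0)] = 1.68×10^8 / 8231 = 20369 m³.
With mixed-liquor wasting, θ_c = V/Q_w, so Q_w = V/θ_c = 20369/18.0 = 1132 m³/d.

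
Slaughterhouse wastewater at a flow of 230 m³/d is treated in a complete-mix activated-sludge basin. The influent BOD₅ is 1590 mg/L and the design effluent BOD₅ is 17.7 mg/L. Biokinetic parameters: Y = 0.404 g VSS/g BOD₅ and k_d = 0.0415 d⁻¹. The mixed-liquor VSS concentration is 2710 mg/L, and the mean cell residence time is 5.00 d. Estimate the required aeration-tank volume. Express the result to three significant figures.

V ≈ 223 m³

Rearranging the biomass balance for a CMAS with decay, V = Y·Q·ΔS·θ_c / [X·(1+k_d θ_c)] = 0.404 × 230 × (1590 − 17.7) × 5.00 / [2710 × (1 + 0.0415 × 5.00)] = 7.3×10^5 / 3272 = 223.2 m³.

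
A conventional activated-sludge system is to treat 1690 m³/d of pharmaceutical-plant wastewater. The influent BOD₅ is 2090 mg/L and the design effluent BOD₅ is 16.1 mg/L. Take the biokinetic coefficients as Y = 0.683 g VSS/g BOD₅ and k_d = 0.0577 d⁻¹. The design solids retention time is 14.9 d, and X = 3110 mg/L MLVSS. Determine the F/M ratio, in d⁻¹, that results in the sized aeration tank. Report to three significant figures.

F/M ≈ 0.184 d⁻¹

From the SRT design equation V = Y Q (S₀−S) θ_c / [X (1 + k_d θ_c)] = 0.683 × 1690 × (2090 − 16.1) × 14.9 / [3110 × (1 + 0.0577 × 14.9)] = 3.57×10^7 / 5784 = 6167 m³.
Food-to-microorganism ratio F/M = Q S₀ / (V X) = 1690 × 2090 / (6167 × 3110) = 0.1842 d⁻¹.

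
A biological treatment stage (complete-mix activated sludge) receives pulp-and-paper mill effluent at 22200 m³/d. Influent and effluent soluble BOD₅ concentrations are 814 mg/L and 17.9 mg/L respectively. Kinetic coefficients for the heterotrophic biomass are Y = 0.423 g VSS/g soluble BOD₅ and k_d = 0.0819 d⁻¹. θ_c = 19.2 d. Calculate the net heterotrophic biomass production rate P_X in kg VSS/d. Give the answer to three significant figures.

P_X ≈ 2910 kg VSS/d

Correct the yield for decay: Y_obs = Y/(1 + k_d θ_c) = 0.423 / (1 + 0.0819 × 19.2) = 0.423 / 2.572 = 0.1644.
Q·(S₀ − S) = 22200 × (814 − 17.9) × 10⁻³ = 17673 kg/d removed.
Net biomass production P_X = Y_obs × Q·(S₀ − S) = 0.1644 × 17673 = 2906 kg VSS/d.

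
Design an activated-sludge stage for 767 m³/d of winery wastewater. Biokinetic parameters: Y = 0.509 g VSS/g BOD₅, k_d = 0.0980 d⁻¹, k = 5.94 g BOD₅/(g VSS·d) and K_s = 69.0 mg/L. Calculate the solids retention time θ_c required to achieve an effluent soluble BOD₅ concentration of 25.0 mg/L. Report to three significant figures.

At the target effluent, Y k S/(K_s+S) = 0.509×5.94×25.0/94.00 = 0.8041 d⁻¹.
θ_c = 1/(μ − k_d) = 1/(0.8041 − 0.0980) = 1/0.7061 = 1.416 d.

θ_c ≈ 1.42 d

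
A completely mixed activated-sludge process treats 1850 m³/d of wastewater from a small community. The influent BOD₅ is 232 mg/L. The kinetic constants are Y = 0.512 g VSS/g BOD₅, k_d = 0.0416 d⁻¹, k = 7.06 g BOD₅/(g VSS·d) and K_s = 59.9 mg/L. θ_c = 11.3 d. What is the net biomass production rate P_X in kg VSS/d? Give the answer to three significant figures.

P_X ≈ 148 kg VSS/d

For a completely mixed reactor with recycle the Lawrence–McCarty relation gives S = K_s·(1 + k_d·θ_c) / [θ_c·(Y·k − k_d) − 1] = 59.9 × (1 + 0.0416 × 11.3) / [11.3 × (0.512 × 7.06 − 0.0416) − 1] = 88.06 / 39.38 = 2.236 mg/L.
The observed yield is Y_obs = Y/(1 + k_d·θ_c) = 0.512 / (1 + 0.0416 × 11.3) = 0.512 / 1.470 = 0.3483 g VSS per g BOD₅ removed.
Q·(S₀ − S) = 1850 × (232 − 2.24) × 10⁻³ = 425.1 kg/d removed.
P_X = Y_obs · Q(S₀ − S) = 0.3483 × 425.1 = 148.0 kg VSS/d.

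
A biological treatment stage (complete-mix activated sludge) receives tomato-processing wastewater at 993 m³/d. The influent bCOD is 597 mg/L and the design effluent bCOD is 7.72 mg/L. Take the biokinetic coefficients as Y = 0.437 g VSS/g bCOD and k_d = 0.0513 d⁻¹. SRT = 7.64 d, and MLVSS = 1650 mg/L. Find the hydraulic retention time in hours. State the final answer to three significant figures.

Rearranging the biomass balance for a CMAS with decay, V = Y·Q·ΔS·θ_c / [X·(1+k_d θ_c)] = 0.437 × 993 × (597 − 7.72) × 7.64 / [1650 × (1 + 0.0513 × 7.64)] = 1.95×10^6 / 2297 = 850.6 m³.
HRT = V/Q = 850.6 m³ / 993 m³·d⁻¹ = 0.8566 d × 24 = 20.56 h.

τ ≈ 20.6 h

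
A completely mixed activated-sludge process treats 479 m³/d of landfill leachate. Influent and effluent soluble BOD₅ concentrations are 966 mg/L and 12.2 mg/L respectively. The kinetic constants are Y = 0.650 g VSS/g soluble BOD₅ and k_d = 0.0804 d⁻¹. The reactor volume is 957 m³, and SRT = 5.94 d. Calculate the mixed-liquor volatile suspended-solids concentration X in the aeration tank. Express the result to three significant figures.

X = Y·Q·ΔS·θ_c / [V·(1 + k_d θ_c)] = 0.650 × 479 × (966 − 12.2) × 5.94 / [957 × (1 + 0.0804 × 5.94)] = 1247 mg/L.

X ≈ 1250 mg/L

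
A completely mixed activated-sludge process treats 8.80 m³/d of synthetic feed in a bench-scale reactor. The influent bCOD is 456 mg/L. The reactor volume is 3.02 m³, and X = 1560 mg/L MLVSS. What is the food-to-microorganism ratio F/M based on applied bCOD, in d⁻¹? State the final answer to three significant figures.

F/M = Q·S₀ / (V·X) = 8.80 × 456 / (3.020 × 1560) = 0.8518 g bCOD·(g VSS·d)⁻¹.

F/M ≈ 0.852 d⁻¹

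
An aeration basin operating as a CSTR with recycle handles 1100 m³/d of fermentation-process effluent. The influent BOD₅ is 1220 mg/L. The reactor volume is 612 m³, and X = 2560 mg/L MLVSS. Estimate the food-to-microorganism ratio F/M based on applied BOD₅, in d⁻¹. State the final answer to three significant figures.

F/M ≈ 0.857 d⁻¹

F/M = Q·S₀ / (V·X) = 1100 × 1220 / (612.0 × 2560) = 0.8566 g BOD₅·(g VSS·d)⁻¹.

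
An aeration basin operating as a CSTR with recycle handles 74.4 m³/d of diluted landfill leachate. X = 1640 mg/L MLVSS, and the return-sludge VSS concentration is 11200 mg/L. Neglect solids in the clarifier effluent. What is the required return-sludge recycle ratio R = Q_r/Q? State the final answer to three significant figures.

Mass balance around the secondary clarifier (neglecting effluent solids): R = X / (X_r − X) = 1640 / (11200 − 1640) = 0.1715.

R ≈ 0.172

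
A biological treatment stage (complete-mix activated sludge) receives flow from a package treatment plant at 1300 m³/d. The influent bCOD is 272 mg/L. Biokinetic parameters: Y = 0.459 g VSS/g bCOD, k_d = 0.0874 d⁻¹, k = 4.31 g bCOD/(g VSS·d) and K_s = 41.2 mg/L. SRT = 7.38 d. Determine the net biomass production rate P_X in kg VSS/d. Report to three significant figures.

For a completely mixed reactor with recycle the Lawrence–McCarty relation gives S = K_s·(1 + k_d·θ_c) / [θ_c·(Y·k − k_d) − 1] = 41.2 × (1 + 0.0874 × 7.38) / [7.38 × (0.459 × 4.31 − 0.0874) − 1] = 67.77 / 12.95 = 5.232 mg/L.
Y_obs = Y / (1 + k_d θ_c) = 0.459 / (1 + 0.0874 × 7.38) = 0.459 / 1.645 = 0.2790.
ΔS = 272 − 5.23 = 266.8 mg/L, so the substrate removal rate is 1300 × 266.8/1000 = 346.8 kg bCOD/d.
P_X = Y_obs · Q(S₀ − S) = 0.2790 × 346.8 = 96.77 kg VSS/d.

P_X ≈ 96.8 kg VSS/d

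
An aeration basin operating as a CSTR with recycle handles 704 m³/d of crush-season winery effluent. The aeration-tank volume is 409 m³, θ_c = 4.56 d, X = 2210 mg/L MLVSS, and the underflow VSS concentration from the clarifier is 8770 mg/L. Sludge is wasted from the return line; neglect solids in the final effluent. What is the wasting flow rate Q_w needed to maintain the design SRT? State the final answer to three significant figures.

θ_c = V·X/(Q_w·X_r) when wasting from the recycle, so Q_w = V·X/(θ_c·X_r) = 409.0 × 2210 / (4.56 × 8770) = 22.60 m³/d.

Q_w ≈ 22.6 m³/d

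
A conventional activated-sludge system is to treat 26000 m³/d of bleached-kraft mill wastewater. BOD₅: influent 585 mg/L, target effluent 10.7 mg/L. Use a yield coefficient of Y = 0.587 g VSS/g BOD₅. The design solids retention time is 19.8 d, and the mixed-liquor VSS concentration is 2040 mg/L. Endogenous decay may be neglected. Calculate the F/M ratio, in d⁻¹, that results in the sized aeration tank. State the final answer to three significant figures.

F/M ≈ 0.0876 d⁻¹

With k_d = 0 the design equation reduces to V = Y Q (S₀−S) θ_c / X = 0.587 × 26000 × (585 − 10.7) × 19.8 / 2040 = 85072 m³.
F/M = Q·S₀ / (V·X) = 26000 × 585 / (85072 × 2040) = 0.08764 g BOD₅·(g VSS·d)⁻¹.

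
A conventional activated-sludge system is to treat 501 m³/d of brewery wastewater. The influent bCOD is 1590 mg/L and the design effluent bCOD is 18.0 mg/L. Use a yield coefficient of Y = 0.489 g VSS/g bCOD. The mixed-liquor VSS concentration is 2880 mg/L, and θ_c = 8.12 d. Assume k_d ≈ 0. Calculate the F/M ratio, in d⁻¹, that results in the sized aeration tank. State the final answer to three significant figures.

With k_d = 0 the design equation reduces to V = Y Q (S₀−S) θ_c / X = 0.489 × 501 × (1590 − 18.0) × 8.12 / 2880 = 1086 m³.
F/M = applied load / biomass = Q·S₀/(V·X) = 501 × 1590 / (1086 × 2880) = 0.2547 d⁻¹.

F/M ≈ 0.255 d⁻¹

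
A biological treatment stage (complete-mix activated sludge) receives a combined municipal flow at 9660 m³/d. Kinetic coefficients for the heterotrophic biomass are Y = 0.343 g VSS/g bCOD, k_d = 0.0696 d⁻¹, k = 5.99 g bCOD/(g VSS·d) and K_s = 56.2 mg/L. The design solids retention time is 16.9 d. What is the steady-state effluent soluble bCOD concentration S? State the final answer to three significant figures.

Effluent substrate depends only on kinetics and SRT: S = K_s(1 + k_d θ_c) / [θ_c(Yk − k_d) − 1] = 56.2 × (1 + 0.0696 × 16.9) / [16.9 × (0.343 × 5.99 − 0.0696) − 1] = 122.3 / 32.55 = 3.758 mg/L.

S ≈ 3.76 mg/L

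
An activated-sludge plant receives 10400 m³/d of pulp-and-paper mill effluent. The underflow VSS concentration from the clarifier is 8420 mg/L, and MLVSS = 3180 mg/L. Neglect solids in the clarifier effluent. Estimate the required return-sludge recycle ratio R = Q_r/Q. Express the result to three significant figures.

Solids balance on the clarifier gives (1+R)X = R·X_r, so R = X/(X_r − X) = 3180 / (8420 − 3180) = 0.6069.

R ≈ 0.607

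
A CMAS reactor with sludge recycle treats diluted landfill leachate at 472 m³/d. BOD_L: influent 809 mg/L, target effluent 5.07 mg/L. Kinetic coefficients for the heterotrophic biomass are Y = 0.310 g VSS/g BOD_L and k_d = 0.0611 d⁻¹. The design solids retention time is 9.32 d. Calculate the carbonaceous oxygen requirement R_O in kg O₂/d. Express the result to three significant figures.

Correct the yield for decay: Y_obs = Y/(1 + k_d θ_c) = 0.310 / (1 + 0.0611 × 9.32) = 0.310 / 1.569 = 0.1975.
Mass of BOD_L removed per day: Q(S₀ − S) = 472 × 803.9 g/m³ = 379.5 kg/d.
Biomass synthesised: P_X = Y_obs × 379.5 = 74.95 kg VSS/d.
R_O = Q·(S₀ − S) − 1.42·P_X = 379.5 − 1.42 × 74.95 = 273.0 kg O₂/d.

R_O ≈ 273 kg O₂/d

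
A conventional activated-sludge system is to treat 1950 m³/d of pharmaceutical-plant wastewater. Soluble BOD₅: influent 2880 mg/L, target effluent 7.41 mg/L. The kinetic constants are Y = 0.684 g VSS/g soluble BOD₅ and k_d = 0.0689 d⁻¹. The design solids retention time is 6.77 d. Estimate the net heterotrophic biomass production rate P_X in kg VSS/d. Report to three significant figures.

Correct the yield for decay: Y_obs = Y/(1 + k_d θ_c) = 0.684 / (1 + 0.0689 × 6.77) = 0.684 / 1.466 = 0.4664.
Substrate removed = Q·(S₀ − S) = 1950 m³/d × (2880 − 7.41) g/m³ = 5.6×10^6 g/d = 5602 kg/d.
P_X = Y_obs · Q(S₀ − S) = 0.4664 × 5602 = 2613 kg VSS/d.

P_X ≈ 2610 kg VSS/d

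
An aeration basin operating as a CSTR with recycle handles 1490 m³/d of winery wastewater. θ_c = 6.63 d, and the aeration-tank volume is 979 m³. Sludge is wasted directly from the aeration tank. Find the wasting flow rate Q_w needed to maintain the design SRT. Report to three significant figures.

Q_w ≈ 148 m³/d

Wasting from the aeration tank: Q_w = V / θ_c = 979.0 / 6.63 = 147.7 m³/d.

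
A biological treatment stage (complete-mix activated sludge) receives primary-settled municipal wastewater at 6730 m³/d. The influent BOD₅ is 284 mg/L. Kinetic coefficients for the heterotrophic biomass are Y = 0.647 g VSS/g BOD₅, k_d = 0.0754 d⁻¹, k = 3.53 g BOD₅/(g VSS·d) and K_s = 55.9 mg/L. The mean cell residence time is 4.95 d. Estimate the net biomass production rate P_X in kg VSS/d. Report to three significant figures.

P_X ≈ 876 kg VSS/d

Effluent substrate depends only on kinetics and SRT: S = K_s(1 + k_d θ_c) / [θ_c(Yk − k_d) − 1] = 55.9 × (1 + 0.0754 × 4.95) / [4.95 × (0.647 × 3.53 − 0.0754) − 1] = 76.76 / 9.932 = 7.729 mg/L.
Y_obs = Y / (1 + k_d θ_c) = 0.647 / (1 + 0.0754 × 4.95) = 0.647 / 1.373 = 0.4712.
Q·(S₀ − S) = 6730 × (284 − 7.73) × 10⁻³ = 1859 kg/d removed.
Net biomass production P_X = Y_obs × Q·(S₀ − S) = 0.4712 × 1859 = 876.0 kg VSS/d.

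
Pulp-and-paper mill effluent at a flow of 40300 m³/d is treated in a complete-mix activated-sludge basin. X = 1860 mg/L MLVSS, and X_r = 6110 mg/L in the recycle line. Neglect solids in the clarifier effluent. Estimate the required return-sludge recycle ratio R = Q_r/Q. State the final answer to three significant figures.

R = Q_r/Q = X/(X_r − X) = 1860 / (6110 − 1860) = 0.4376.

R ≈ 0.438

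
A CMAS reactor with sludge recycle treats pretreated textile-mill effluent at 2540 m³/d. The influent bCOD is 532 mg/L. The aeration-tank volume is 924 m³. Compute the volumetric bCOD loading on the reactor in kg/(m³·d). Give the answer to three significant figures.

L_v ≈ 1.46 kg bCOD/(m³·d)

L_v = Q S₀ / V = 2540 × 532 × 10⁻³ / 924.0 = 1.462 kg/(m³·d).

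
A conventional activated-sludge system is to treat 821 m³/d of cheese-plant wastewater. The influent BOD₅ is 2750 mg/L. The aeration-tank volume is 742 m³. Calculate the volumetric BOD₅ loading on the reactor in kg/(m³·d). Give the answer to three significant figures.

L_v ≈ 3.04 kg BOD₅/(m³·d)

Applied BOD₅ load per unit volume = Q·S₀/V = (821 × 2750/1000)/742.0 = 3.043 kg BOD₅·m⁻³·d⁻¹.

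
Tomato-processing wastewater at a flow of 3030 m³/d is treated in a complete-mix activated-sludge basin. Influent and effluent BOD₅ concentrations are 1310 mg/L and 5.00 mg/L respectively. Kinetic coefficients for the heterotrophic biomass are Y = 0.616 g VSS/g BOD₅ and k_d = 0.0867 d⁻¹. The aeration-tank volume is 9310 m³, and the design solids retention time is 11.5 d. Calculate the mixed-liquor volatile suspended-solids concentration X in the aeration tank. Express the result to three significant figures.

X ≈ 1510 mg/L

X = Y·Q·ΔS·θ_c / [V·(1 + k_d θ_c)] = 0.616 × 3030 × (1310 − 5.00) × 11.5 / [9310 × (1 + 0.0867 × 11.5)] = 1507 mg/L.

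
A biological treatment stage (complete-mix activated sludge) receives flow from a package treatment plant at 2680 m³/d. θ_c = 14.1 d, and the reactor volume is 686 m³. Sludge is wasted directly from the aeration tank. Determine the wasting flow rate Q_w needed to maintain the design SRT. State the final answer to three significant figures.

For wasting at MLVSS concentration, Q_w = V/θ_c = 686.0/14.1 = 48.65 m³/d.

Q_w ≈ 48.7 m³/d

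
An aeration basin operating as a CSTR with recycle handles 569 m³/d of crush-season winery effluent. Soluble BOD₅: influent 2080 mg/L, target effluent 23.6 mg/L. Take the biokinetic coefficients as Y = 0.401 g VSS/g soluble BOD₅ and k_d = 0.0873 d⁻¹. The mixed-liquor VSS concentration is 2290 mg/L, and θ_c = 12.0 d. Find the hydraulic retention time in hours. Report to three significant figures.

τ ≈ 50.6 h

From the SRT design equation V = Y Q (S₀−S) θ_c / [X (1 + k_d θ_c)] = 0.401 × 569 × (2080 − 23.6) × 12.0 / [2290 × (1 + 0.0873 × 12.0)] = 5.63×10^6 / 4689 = 1201 m³.
τ = V/Q = 1201/569 = 2.110 d, or 50.65 h.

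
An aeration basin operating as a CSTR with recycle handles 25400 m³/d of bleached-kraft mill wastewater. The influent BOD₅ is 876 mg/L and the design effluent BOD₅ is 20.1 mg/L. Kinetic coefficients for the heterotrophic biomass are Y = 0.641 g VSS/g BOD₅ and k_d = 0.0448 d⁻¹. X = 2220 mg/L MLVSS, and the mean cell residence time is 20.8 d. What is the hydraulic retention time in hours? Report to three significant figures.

Steady-state biomass mass balance: V·X·(1 + k_d·θ_c) = Y·Q·(S₀ − S)·θ_c, so V = 0.641 × 25400 × (876 − 20.1) × 20.8 / [2220 × (1 + 0.0448 × 20.8)] = 2.9×10^8 / 4289 = 67586 m³.
Hydraulic retention time τ = V/Q = 67586 / 25400 = 2.661 d = 63.86 h.

τ ≈ 63.9 h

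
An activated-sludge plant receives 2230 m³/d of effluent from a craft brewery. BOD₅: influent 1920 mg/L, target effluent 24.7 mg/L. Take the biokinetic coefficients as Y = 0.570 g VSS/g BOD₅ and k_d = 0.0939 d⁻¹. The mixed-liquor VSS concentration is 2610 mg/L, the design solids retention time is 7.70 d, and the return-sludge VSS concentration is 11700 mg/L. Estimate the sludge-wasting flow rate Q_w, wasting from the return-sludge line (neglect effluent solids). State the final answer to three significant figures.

Q_w ≈ 120 m³/d

From the SRT design equation V = Y Q (S₀−S) θ_c / [X (1 + k_d θ_c)] = 0.570 × 2230 × (1920 − 24.7) × 7.70 / [2610 × (1 + 0.0939 × 7.70)] = 1.86×10^7 / 4497 = 4125 m³.
θ_c = V·X/(Q_w·X_r) when wasting from the recycle, so Q_w = V·X/(θ_c·X_r) = 4125 × 2610 / (7.70 × 11700) = 119.5 m³/d.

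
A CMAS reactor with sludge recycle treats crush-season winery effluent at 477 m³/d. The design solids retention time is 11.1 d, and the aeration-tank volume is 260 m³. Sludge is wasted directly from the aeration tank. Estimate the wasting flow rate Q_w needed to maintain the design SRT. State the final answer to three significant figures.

With mixed-liquor wasting, θ_c = V/Q_w, so Q_w = V/θ_c = 260.0/11.1 = 23.42 m³/d.

Q_w ≈ 23.4 m³/d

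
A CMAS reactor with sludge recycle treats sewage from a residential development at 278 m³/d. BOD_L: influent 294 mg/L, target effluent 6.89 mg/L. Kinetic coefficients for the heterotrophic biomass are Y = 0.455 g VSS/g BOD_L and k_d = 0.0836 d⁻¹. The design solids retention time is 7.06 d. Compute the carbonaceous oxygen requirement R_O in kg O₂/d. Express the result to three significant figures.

R_O ≈ 47.4 kg O₂/d

Y_obs = Y / (1 + k_d θ_c) = 0.455 / (1 + 0.0836 × 7.06) = 0.455 / 1.590 = 0.2861.
ΔS = 294 − 6.89 = 287.1 mg/L, so the substrate removal rate is 278 × 287.1/1000 = 79.82 kg BOD_L/d.
Net sludge production P_X = 0.2861 × 79.82 = 22.84 kg VSS/d.
R_O = Q·ΔS − 1.42 P_X = 79.82 − 32.43 = 47.39 kg O₂/d.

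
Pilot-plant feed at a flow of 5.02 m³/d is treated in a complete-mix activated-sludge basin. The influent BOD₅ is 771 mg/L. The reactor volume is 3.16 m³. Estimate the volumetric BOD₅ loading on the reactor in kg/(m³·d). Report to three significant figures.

L_v ≈ 1.22 kg BOD₅/(m³·d)

L_v = Q S₀ / V = 5.02 × 771 × 10⁻³ / 3.160 = 1.225 kg/(m³·d).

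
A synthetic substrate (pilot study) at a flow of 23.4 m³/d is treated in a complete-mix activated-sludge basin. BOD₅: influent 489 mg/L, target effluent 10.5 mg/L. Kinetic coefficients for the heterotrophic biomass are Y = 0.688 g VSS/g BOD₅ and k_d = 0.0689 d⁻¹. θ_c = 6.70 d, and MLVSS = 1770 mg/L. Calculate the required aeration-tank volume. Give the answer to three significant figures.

Rearranging the biomass balance for a CMAS with decay, V = Y·Q·ΔS·θ_c / [X·(1+k_d θ_c)] = 0.688 × 23.4 × (489 − 10.5) × 6.70 / [1770 × (1 + 0.0689 × 6.70)] = 5.16×10^4 / 2587 = 19.95 m³.

V ≈ 20.0 m³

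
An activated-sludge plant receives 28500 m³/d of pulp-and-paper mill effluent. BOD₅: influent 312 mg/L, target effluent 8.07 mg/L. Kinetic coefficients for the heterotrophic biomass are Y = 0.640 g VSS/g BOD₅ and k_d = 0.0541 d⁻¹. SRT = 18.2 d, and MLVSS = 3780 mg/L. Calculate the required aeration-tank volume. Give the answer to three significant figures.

From the SRT design equation V = Y Q (S₀−S) θ_c / [X (1 + k_d θ_c)] = 0.640 × 28500 × (312 − 8.07) × 18.2 / [3780 × (1 + 0.0541 × 18.2)] = 1.01×10^8 / 7502 = 13449 m³.

V ≈ 13400 m³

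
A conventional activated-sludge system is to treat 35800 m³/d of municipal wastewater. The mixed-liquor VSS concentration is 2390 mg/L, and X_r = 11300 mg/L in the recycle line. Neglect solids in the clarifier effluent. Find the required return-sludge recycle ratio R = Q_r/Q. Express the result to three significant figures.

Solids balance on the clarifier gives (1+R)X = R·X_r, so R = X/(X_r − X) = 2390 / (11300 − 2390) = 0.2682.

R ≈ 0.268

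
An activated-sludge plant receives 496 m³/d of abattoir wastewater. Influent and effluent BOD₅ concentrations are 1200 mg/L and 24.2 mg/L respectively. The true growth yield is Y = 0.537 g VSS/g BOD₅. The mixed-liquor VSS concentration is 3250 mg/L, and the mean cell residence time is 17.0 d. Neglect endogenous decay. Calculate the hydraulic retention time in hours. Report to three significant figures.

τ ≈ 79.3 h

V·X = Y·Q·ΔS·θ_c gives V = 0.537 × 496 × (1200 − 24.2) × 17.0 / 3250 = 1638 m³.
Hydraulic retention time τ = V/Q = 1638 / 496 = 3.303 d = 79.27 h.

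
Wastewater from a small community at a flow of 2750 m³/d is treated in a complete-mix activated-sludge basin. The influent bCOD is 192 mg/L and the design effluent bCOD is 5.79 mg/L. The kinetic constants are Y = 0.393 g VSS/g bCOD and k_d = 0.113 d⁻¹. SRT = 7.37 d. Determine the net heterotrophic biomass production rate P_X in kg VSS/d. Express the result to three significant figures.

Correct the yield for decay: Y_obs = Y/(1 + k_d θ_c) = 0.393 / (1 + 0.113 × 7.37) = 0.393 / 1.833 = 0.2144.
Q·(S₀ − S) = 2750 × (192 − 5.79) × 10⁻³ = 512.1 kg/d removed.
Net biomass production P_X = Y_obs × Q·(S₀ − S) = 0.2144 × 512.1 = 109.8 kg VSS/d.

P_X ≈ 110 kg VSS/d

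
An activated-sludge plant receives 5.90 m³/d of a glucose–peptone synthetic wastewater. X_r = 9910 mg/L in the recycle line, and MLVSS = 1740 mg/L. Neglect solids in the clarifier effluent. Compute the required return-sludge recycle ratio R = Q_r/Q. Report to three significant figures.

R = Q_r/Q = X/(X_r − X) = 1740 / (9910 − 1740) = 0.2130.

R ≈ 0.213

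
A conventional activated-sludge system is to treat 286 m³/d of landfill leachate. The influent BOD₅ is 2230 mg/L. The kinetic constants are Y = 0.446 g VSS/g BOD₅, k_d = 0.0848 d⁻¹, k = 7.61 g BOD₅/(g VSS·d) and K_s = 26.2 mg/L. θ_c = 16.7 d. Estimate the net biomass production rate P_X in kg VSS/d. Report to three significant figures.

P_X ≈ 118 kg VSS/d

From the Monod/SRT balance for a CMAS, S = K_s·(1+k_d θ_c)/[θ_c·(Y k − k_d) − 1] = 26.2 × (1 + 0.0848 × 16.7) / [16.7 × (0.446 × 7.61 − 0.0848) − 1] = 63.30 / 54.26 = 1.167 mg/L.
Correct the yield for decay: Y_obs = Y/(1 + k_d θ_c) = 0.446 / (1 + 0.0848 × 16.7) = 0.446 / 2.416 = 0.1846.
Mass of BOD₅ removed per day: Q(S₀ − S) = 286 × 2229 g/m³ = 637.4 kg/d.
Biomass produced: P_X = Y_obs·Q·ΔS = 0.1846 × 637.4 ≈ 117.7 kg VSS/d.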